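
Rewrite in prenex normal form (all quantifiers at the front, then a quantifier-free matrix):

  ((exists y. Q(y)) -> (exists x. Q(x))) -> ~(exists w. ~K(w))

Rewrite implications/biconditionals: A → B as ¬A ∨ B.
  ~(~(exists y. Q(y)) | (exists x. Q(x))) | ~(exists w. ~K(w))
Drive negations inward (¬∀x A ≡ ∃x ¬A, ¬∃x A ≡ ∀x ¬A, De Morgan for ∧/∨):
  (exists y. Q(y)) & (forall x. ~Q(x)) | (forall w. K(w))
All bound variables are already distinct, so no renaming is needed.
Extract every quantifier outward, since the variables are now distinct and don't occur free across branches:
  exists y. forall x. forall w. (Q(y) & ~Q(x) | K(w))

exists y. forall x. forall w. (Q(y) & ~Q(x) | K(w))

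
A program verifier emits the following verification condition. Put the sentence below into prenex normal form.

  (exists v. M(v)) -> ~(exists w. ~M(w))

Eliminate → and ↔ using ¬ and ∨.
  ~(exists v. M(v)) | ~(exists w. ~M(w))
Move each ¬ inward, flipping quantifiers it crosses:
  (forall v. ~M(v)) | (forall w. M(w))
All bound variables are already distinct, so no renaming is needed.
Extract every quantifier outward, since the variables are now distinct and don't occur free across branches:
  forall v. forall w. (~M(v) | M(w))

forall v. forall w. (~M(v) | M(w))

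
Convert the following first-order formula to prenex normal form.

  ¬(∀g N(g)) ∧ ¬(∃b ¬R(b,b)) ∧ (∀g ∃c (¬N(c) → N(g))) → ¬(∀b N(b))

Rewrite implications/biconditionals: A → B as ¬A ∨ B.
  ¬(¬(∀g N(g)) ∧ ¬(∃b ¬R(b,b)) ∧ (∀g ∃c (¬¬N(c) ∨ N(g)))) ∨ ¬(∀b N(b))
Push ¬ through the quantifiers and connectives to reach negation normal form:
  (∀g N(g)) ∨ (∃b ¬R(b,b)) ∨ (∃g ∀c (¬N(c) ∧ ¬N(g))) ∨ (∃b ¬N(b))
Standardize variables apart so no two quantifiers bind the same name: g↦p, b↦y.
  (∀g N(g)) ∨ (∃b ¬R(b,b)) ∨ (∃p ∀c (¬N(c) ∧ ¬N(p))) ∨ (∃y ¬N(y))
Pull the quantifiers to the front (each side's bound variable is not free in the other side):
  ∀g ∃b ∃p ∀c ∃y (N(g) ∨ ¬R(b,b) ∨ ¬N(c) ∧ ¬N(p) ∨ ¬N(y))

∀g ∃b ∃p ∀c ∃y (N(g) ∨ ¬R(b,b) ∨ ¬N(c) ∧ ¬N(p) ∨ ¬N(y))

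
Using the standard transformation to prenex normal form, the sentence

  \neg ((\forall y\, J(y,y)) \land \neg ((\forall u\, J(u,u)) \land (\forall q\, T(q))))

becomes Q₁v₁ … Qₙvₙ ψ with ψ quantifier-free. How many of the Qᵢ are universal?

Drive negations inward (¬∀x A ≡ ∃x ¬A, ¬∃x A ≡ ∀x ¬A, De Morgan for ∧/∨):
  (\exists y\, \neg J(y,y)) \lor (\forall u\, J(u,u)) \land (\forall q\, T(q))
All bound variables are already distinct, so no renaming is needed.
Extract every quantifier outward, since the variables are now distinct and don't occur free across branches:
  \exists y\, \forall u\, \forall q\, (\neg J(y,y) \lor J(u,u) \land T(q))
The prefix is \exists y \forall u \forall q: 2 universal, 1 existential.

2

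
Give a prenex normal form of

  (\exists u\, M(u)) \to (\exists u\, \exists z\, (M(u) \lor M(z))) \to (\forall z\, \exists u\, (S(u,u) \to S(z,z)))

\forall u\, \forall s\, \forall z\, \forall p\, \exists r\, (\neg M(u) \lor \neg M(s) \land \neg M(z) \lor \neg S(r,r) \lor S(p,p))

Rewrite implications/biconditionals: A → B as ¬A ∨ B.
  \neg (\exists u\, M(u)) \lor \neg (\exists u\, \exists z\, (M(u) \lor M(z))) \lor (\forall z\, \exists u\, (\neg S(u,u) \lor S(z,z)))
Drive negations inward (¬∀x A ≡ ∃x ¬A, ¬∃x A ≡ ∀x ¬A, De Morgan for ∧/∨):
  (\forall u\, \neg M(u)) \lor (\forall u\, \forall z\, (\neg M(u) \land \neg M(z))) \lor (\forall z\, \exists u\, (\neg S(u,u) \lor S(z,z)))
Standardize variables apart so no two quantifiers bind the same name: u↦s, z↦p, u↦r.
  (\forall u\, \neg M(u)) \lor (\forall s\, \forall z\, (\neg M(s) \land \neg M(z))) \lor (\forall p\, \exists r\, (\neg S(r,r) \lor S(p,p)))
Extract every quantifier outward, since the variables are now distinct and don't occur free across branches:
  \forall u\, \forall s\, \forall z\, \forall p\, \exists r\, (\neg M(u) \lor \neg M(s) \land \neg M(z) \lor \neg S(r,r) \lor S(p,p))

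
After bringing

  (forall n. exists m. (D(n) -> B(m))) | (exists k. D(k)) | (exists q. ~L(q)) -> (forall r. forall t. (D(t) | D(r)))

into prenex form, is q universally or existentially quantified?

universal

Eliminate → and ↔ using ¬ and ∨.
  ~((forall n. exists m. (~D(n) | B(m))) | (exists k. D(k)) | (exists q. ~L(q))) | (forall r. forall t. (D(t) | D(r)))
Push ¬ through the quantifiers and connectives to reach negation normal form:
  (exists n. forall m. (D(n) & ~B(m))) & (forall k. ~D(k)) & (forall q. L(q)) | (forall r. forall t. (D(t) | D(r)))
All bound variables are already distinct, so no renaming is needed.
Finally move all quantifiers to the prefix:
  exists n. forall m. forall k. forall q. forall r. forall t. (D(n) & ~B(m) & ~D(k) & L(q) | D(t) | D(r))
The quantifier exists q sits under an odd number of negations (counting the antecedent side of each →), so it flips to forall q.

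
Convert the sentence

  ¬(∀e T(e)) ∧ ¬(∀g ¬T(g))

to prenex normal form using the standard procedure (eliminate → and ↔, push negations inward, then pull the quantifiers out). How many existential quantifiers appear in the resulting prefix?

2

Push ¬ through the quantifiers and connectives to reach negation normal form:
  (∃e ¬T(e)) ∧ (∃g T(g))
Extract every quantifier outward, since the variables are now distinct and don't occur free across branches:
  ∃e ∃g (¬T(e) ∧ T(g))
The prefix is ∃e ∃g: 0 universal, 2 existential.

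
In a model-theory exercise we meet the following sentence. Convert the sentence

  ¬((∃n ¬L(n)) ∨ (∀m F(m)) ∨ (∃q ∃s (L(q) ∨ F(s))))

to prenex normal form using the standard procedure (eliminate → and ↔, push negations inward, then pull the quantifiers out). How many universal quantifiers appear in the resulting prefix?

Move each ¬ inward, flipping quantifiers it crosses:
  (∀n L(n)) ∧ (∃m ¬F(m)) ∧ (∀q ∀s (¬L(q) ∧ ¬F(s)))
All bound variables are already distinct, so no renaming is needed.
Finally move all quantifiers to the prefix:
  ∀n ∃m ∀q ∀s (L(n) ∧ ¬F(m) ∧ ¬L(q) ∧ ¬F(s))
The prefix is ∀n ∃m ∀q ∀s: 3 universal, 1 existential.

3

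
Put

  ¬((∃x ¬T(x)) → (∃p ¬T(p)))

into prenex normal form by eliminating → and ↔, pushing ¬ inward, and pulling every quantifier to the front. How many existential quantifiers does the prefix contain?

First replace A → B with ¬A ∨ B.
  ¬(¬(∃x ¬T(x)) ∨ (∃p ¬T(p)))
Push ¬ through the quantifiers and connectives to reach negation normal form:
  (∃x ¬T(x)) ∧ (∀p T(p))
All bound variables are already distinct, so no renaming is needed.
Extract every quantifier outward, since the variables are now distinct and don't occur free across branches:
  ∃x ∀p (¬T(x) ∧ T(p))
The prefix is ∃x ∀p: 1 universal, 1 existential.

1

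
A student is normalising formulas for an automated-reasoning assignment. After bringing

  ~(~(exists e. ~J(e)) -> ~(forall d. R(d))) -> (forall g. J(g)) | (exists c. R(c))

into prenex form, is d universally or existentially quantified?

existential

First replace A → B with ¬A ∨ B.
  ~~(~~(exists e. ~J(e)) | ~(forall d. R(d))) | (forall g. J(g)) | (exists c. R(c))
Drive negations inward (¬∀x A ≡ ∃x ¬A, ¬∃x A ≡ ∀x ¬A, De Morgan for ∧/∨):
  (exists e. ~J(e)) | (exists d. ~R(d)) | (forall g. J(g)) | (exists c. R(c))
All bound variables are already distinct, so no renaming is needed.
Pull the quantifiers to the front (each side's bound variable is not free in the other side):
  exists e. exists d. forall g. exists c. (~J(e) | ~R(d) | J(g) | R(c))
The quantifier forall d sits under an odd number of negations (counting the antecedent side of each →), so it flips to exists d.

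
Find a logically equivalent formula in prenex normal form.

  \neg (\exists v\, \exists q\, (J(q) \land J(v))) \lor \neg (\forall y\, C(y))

\forall v\, \forall q\, \exists y\, (\neg J(q) \lor \neg J(v) \lor \neg C(y))

Drive negations inward (¬∀x A ≡ ∃x ¬A, ¬∃x A ≡ ∀x ¬A, De Morgan for ∧/∨):
  (\forall v\, \forall q\, (\neg J(q) \lor \neg J(v))) \lor (\exists y\, \neg C(y))
Finally move all quantifiers to the prefix:
  \forall v\, \forall q\, \exists y\, (\neg J(q) \lor \neg J(v) \lor \neg C(y))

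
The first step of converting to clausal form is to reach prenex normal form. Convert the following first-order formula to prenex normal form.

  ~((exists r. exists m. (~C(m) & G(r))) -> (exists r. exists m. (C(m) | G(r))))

exists r. exists m. forall y1. forall q. (~C(m) & G(r) & ~C(q) & ~G(y1))

Eliminate → and ↔ using ¬ and ∨.
  ~(~(exists r. exists m. (~C(m) & G(r))) | (exists r. exists m. (C(m) | G(r))))
Move each ¬ inward, flipping quantifiers it crosses:
  (exists r. exists m. (~C(m) & G(r))) & (forall r. forall m. (~C(m) & ~G(r)))
Standardize variables apart so no two quantifiers bind the same name: r↦y1, m↦q.
  (exists r. exists m. (~C(m) & G(r))) & (forall y1. forall q. (~C(q) & ~G(y1)))
Pull the quantifiers to the front (each side's bound variable is not free in the other side):
  exists r. exists m. forall y1. forall q. (~C(m) & G(r) & ~C(q) & ~G(y1))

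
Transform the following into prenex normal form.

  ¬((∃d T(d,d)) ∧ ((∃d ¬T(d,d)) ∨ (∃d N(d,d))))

∀d ∀w1 ∀w (¬T(d,d) ∨ T(w1,w1) ∧ ¬N(w,w))

Push ¬ through the quantifiers and connectives to reach negation normal form:
  (∀d ¬T(d,d)) ∨ (∀d T(d,d)) ∧ (∀d ¬N(d,d))
Give each quantifier a distinct variable: d↦w1, d↦w.
  (∀d ¬T(d,d)) ∨ (∀w1 T(w1,w1)) ∧ (∀w ¬N(w,w))
Pull the quantifiers to the front (each side's bound variable is not free in the other side):
  ∀d ∀w1 ∀w (¬T(d,d) ∨ T(w1,w1) ∧ ¬N(w,w))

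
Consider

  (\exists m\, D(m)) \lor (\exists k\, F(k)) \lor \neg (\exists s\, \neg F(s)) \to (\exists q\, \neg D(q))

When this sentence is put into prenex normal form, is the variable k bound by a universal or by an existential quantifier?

Eliminate → and ↔ using ¬ and ∨.
  \neg ((\exists m\, D(m)) \lor (\exists k\, F(k)) \lor \neg (\exists s\, \neg F(s))) \lor (\exists q\, \neg D(q))
Move each ¬ inward, flipping quantifiers it crosses:
  (\forall m\, \neg D(m)) \land (\forall k\, \neg F(k)) \land (\exists s\, \neg F(s)) \lor (\exists q\, \neg D(q))
Finally move all quantifiers to the prefix:
  \forall m\, \forall k\, \exists s\, \exists q\, (\neg D(m) \land \neg F(k) \land \neg F(s) \lor \neg D(q))
The quantifier \exists k sits under an odd number of negations (counting the antecedent side of each →), so it flips to \forall k.

universal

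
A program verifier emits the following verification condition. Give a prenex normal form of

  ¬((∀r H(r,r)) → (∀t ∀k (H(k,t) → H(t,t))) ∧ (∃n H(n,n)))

Eliminate → and ↔ using ¬ and ∨.
  ¬(¬(∀r H(r,r)) ∨ (∀t ∀k (¬H(k,t) ∨ H(t,t))) ∧ (∃n H(n,n)))
Drive negations inward (¬∀x A ≡ ∃x ¬A, ¬∃x A ≡ ∀x ¬A, De Morgan for ∧/∨):
  (∀r H(r,r)) ∧ ((∃t ∃k (H(k,t) ∧ ¬H(t,t))) ∨ (∀n ¬H(n,n)))
Finally move all quantifiers to the prefix:
  ∀r ∃t ∃k ∀n (H(r,r) ∧ (H(k,t) ∧ ¬H(t,t) ∨ ¬H(n,n)))

∀r ∃t ∃k ∀n (H(r,r) ∧ (H(k,t) ∧ ¬H(t,t) ∨ ¬H(n,n)))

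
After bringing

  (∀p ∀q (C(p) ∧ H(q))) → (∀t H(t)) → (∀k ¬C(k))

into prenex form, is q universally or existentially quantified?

existential

Rewrite implications/biconditionals: A → B as ¬A ∨ B.
  ¬(∀p ∀q (C(p) ∧ H(q))) ∨ ¬(∀t H(t)) ∨ (∀k ¬C(k))
Move each ¬ inward, flipping quantifiers it crosses:
  (∃p ∃q (¬C(p) ∨ ¬H(q))) ∨ (∃t ¬H(t)) ∨ (∀k ¬C(k))
Extract every quantifier outward, since the variables are now distinct and don't occur free across branches:
  ∃p ∃q ∃t ∀k (¬C(p) ∨ ¬H(q) ∨ ¬H(t) ∨ ¬C(k))
The quantifier ∀q sits under an odd number of negations (counting the antecedent side of each →), so it flips to ∃q.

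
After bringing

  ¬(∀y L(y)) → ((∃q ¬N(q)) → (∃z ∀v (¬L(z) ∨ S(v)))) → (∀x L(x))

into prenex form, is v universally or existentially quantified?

existential

Rewrite implications/biconditionals: A → B as ¬A ∨ B.
  ¬¬(∀y L(y)) ∨ ¬(¬(∃q ¬N(q)) ∨ (∃z ∀v (¬L(z) ∨ S(v)))) ∨ (∀x L(x))
Drive negations inward (¬∀x A ≡ ∃x ¬A, ¬∃x A ≡ ∀x ¬A, De Morgan for ∧/∨):
  (∀y L(y)) ∨ (∃q ¬N(q)) ∧ (∀z ∃v (L(z) ∧ ¬S(v))) ∨ (∀x L(x))
Finally move all quantifiers to the prefix:
  ∀y ∃q ∀z ∃v ∀x (L(y) ∨ ¬N(q) ∧ L(z) ∧ ¬S(v) ∨ L(x))
The quantifier ∀v sits under an odd number of negations (counting the antecedent side of each →), so it flips to ∃v.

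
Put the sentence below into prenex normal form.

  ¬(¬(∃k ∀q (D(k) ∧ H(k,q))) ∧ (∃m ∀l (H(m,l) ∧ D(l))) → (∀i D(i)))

Eliminate → and ↔ using ¬ and ∨.
  ¬(¬(¬(∃k ∀q (D(k) ∧ H(k,q))) ∧ (∃m ∀l (H(m,l) ∧ D(l)))) ∨ (∀i D(i)))
Drive negations inward (¬∀x A ≡ ∃x ¬A, ¬∃x A ≡ ∀x ¬A, De Morgan for ∧/∨):
  (∀k ∃q (¬D(k) ∨ ¬H(k,q))) ∧ (∃m ∀l (H(m,l) ∧ D(l))) ∧ (∃i ¬D(i))
All bound variables are already distinct, so no renaming is needed.
Finally move all quantifiers to the prefix:
  ∀k ∃q ∃m ∀l ∃i ((¬D(k) ∨ ¬H(k,q)) ∧ H(m,l) ∧ D(l) ∧ ¬D(i))

∀k ∃q ∃m ∀l ∃i ((¬D(k) ∨ ¬H(k,q)) ∧ H(m,l) ∧ D(l) ∧ ¬D(i))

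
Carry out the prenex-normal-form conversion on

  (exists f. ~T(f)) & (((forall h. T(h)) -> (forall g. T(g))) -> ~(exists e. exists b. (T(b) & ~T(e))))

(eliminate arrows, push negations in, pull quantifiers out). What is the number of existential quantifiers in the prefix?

2

Rewrite implications/biconditionals: A → B as ¬A ∨ B.
  (exists f. ~T(f)) & (~(~(forall h. T(h)) | (forall g. T(g))) | ~(exists e. exists b. (T(b) & ~T(e))))
Move each ¬ inward, flipping quantifiers it crosses:
  (exists f. ~T(f)) & ((forall h. T(h)) & (exists g. ~T(g)) | (forall e. forall b. (~T(b) | T(e))))
All bound variables are already distinct, so no renaming is needed.
Pull the quantifiers to the front (each side's bound variable is not free in the other side):
  exists f. forall h. exists g. forall e. forall b. (~T(f) & (T(h) & ~T(g) | ~T(b) | T(e)))
The prefix is exists f forall h exists g forall e forall b: 3 universal, 2 existential.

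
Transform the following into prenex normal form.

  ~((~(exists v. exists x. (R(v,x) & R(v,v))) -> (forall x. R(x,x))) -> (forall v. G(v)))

Rewrite implications/biconditionals: A → B as ¬A ∨ B.
  ~(~(~~(exists v. exists x. (R(v,x) & R(v,v))) | (forall x. R(x,x))) | (forall v. G(v)))
Push ¬ through the quantifiers and connectives to reach negation normal form:
  ((exists v. exists x. (R(v,x) & R(v,v))) | (forall x. R(x,x))) & (exists v. ~G(v))
Give each quantifier a distinct variable: x↦u, v↦v1.
  ((exists v. exists x. (R(v,x) & R(v,v))) | (forall u. R(u,u))) & (exists v1. ~G(v1))
Finally move all quantifiers to the prefix:
  exists v. exists x. forall u. exists v1. ((R(v,x) & R(v,v) | R(u,u)) & ~G(v1))

exists v. exists x. forall u. exists v1. ((R(v,x) & R(v,v) | R(u,u)) & ~G(v1))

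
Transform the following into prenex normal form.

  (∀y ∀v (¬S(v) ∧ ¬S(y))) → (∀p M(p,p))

Rewrite implications/biconditionals: A → B as ¬A ∨ B.
  ¬(∀y ∀v (¬S(v) ∧ ¬S(y))) ∨ (∀p M(p,p))
Drive negations inward (¬∀x A ≡ ∃x ¬A, ¬∃x A ≡ ∀x ¬A, De Morgan for ∧/∨):
  (∃y ∃v (S(v) ∨ S(y))) ∨ (∀p M(p,p))
All bound variables are already distinct, so no renaming is needed.
Finally move all quantifiers to the prefix:
  ∃y ∃v ∀p (S(v) ∨ S(y) ∨ M(p,p))

∃y ∃v ∀p (S(v) ∨ S(y) ∨ M(p,p))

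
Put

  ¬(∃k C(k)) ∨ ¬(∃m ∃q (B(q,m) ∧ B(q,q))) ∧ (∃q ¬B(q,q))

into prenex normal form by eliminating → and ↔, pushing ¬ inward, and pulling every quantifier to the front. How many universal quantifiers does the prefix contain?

3

Move each ¬ inward, flipping quantifiers it crosses:
  (∀k ¬C(k)) ∨ (∀m ∀q (¬B(q,m) ∨ ¬B(q,q))) ∧ (∃q ¬B(q,q))
Rename bound variables to avoid capture: q↦x.
  (∀k ¬C(k)) ∨ (∀m ∀q (¬B(q,m) ∨ ¬B(q,q))) ∧ (∃x ¬B(x,x))
Pull the quantifiers to the front (each side's bound variable is not free in the other side):
  ∀k ∀m ∀q ∃x (¬C(k) ∨ (¬B(q,m) ∨ ¬B(q,q)) ∧ ¬B(x,x))
The prefix is ∀k ∀m ∀q ∃x: 3 universal, 1 existential.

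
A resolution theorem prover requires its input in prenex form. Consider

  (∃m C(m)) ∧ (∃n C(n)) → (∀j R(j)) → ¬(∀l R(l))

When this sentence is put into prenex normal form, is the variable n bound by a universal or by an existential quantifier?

Rewrite implications/biconditionals: A → B as ¬A ∨ B.
  ¬((∃m C(m)) ∧ (∃n C(n))) ∨ ¬(∀j R(j)) ∨ ¬(∀l R(l))
Push ¬ through the quantifiers and connectives to reach negation normal form:
  (∀m ¬C(m)) ∨ (∀n ¬C(n)) ∨ (∃j ¬R(j)) ∨ (∃l ¬R(l))
All bound variables are already distinct, so no renaming is needed.
Pull the quantifiers to the front (each side's bound variable is not free in the other side):
  ∀m ∀n ∃j ∃l (¬C(m) ∨ ¬C(n) ∨ ¬R(j) ∨ ¬R(l))
The quantifier ∃n sits under an odd number of negations (counting the antecedent side of each →), so it flips to ∀n.

universal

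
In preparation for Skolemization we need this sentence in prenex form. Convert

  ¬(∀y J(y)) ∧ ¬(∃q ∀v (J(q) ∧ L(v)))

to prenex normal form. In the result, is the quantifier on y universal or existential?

Push ¬ through the quantifiers and connectives to reach negation normal form:
  (∃y ¬J(y)) ∧ (∀q ∃v (¬J(q) ∨ ¬L(v)))
All bound variables are already distinct, so no renaming is needed.
Extract every quantifier outward, since the variables are now distinct and don't occur free across branches:
  ∃y ∀q ∃v (¬J(y) ∧ (¬J(q) ∨ ¬L(v)))
The quantifier ∀y sits under an odd number of negations, so it flips to ∃y.

existential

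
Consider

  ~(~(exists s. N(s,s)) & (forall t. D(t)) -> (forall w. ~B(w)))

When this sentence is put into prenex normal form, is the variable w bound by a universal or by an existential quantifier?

existential

Rewrite implications/biconditionals: A → B as ¬A ∨ B.
  ~(~(~(exists s. N(s,s)) & (forall t. D(t))) | (forall w. ~B(w)))
Move each ¬ inward, flipping quantifiers it crosses:
  (forall s. ~N(s,s)) & (forall t. D(t)) & (exists w. B(w))
All bound variables are already distinct, so no renaming is needed.
Finally move all quantifiers to the prefix:
  forall s. forall t. exists w. (~N(s,s) & D(t) & B(w))
The quantifier forall w sits under an odd number of negations (counting the antecedent side of each →), so it flips to exists w.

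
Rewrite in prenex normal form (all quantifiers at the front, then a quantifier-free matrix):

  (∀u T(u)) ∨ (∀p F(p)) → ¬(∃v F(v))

Eliminate → and ↔ using ¬ and ∨.
  ¬((∀u T(u)) ∨ (∀p F(p))) ∨ ¬(∃v F(v))
Drive negations inward (¬∀x A ≡ ∃x ¬A, ¬∃x A ≡ ∀x ¬A, De Morgan for ∧/∨):
  (∃u ¬T(u)) ∧ (∃p ¬F(p)) ∨ (∀v ¬F(v))
All bound variables are already distinct, so no renaming is needed.
Extract every quantifier outward, since the variables are now distinct and don't occur free across branches:
  ∃u ∃p ∀v (¬T(u) ∧ ¬F(p) ∨ ¬F(v))

∃u ∃p ∀v (¬T(u) ∧ ¬F(p) ∨ ¬F(v))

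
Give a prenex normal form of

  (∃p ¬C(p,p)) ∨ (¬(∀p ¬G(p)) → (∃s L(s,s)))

First replace A → B with ¬A ∨ B.
  (∃p ¬C(p,p)) ∨ ¬¬(∀p ¬G(p)) ∨ (∃s L(s,s))
Move each ¬ inward, flipping quantifiers it crosses:
  (∃p ¬C(p,p)) ∨ (∀p ¬G(p)) ∨ (∃s L(s,s))
Standardize variables apart so no two quantifiers bind the same name: p↦u1.
  (∃p ¬C(p,p)) ∨ (∀u1 ¬G(u1)) ∨ (∃s L(s,s))
Extract every quantifier outward, since the variables are now distinct and don't occur free across branches:
  ∃p ∀u1 ∃s (¬C(p,p) ∨ ¬G(u1) ∨ L(s,s))

∃p ∀u1 ∃s (¬C(p,p) ∨ ¬G(u1) ∨ L(s,s))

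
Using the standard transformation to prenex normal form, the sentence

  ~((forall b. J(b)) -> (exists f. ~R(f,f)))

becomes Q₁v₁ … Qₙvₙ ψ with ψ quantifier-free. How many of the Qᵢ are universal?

Eliminate → and ↔ using ¬ and ∨.
  ~(~(forall b. J(b)) | (exists f. ~R(f,f)))
Move each ¬ inward, flipping quantifiers it crosses:
  (forall b. J(b)) & (forall f. R(f,f))
All bound variables are already distinct, so no renaming is needed.
Finally move all quantifiers to the prefix:
  forall b. forall f. (J(b) & R(f,f))
The prefix is forall b forall f: 2 universal, 0 existential.

2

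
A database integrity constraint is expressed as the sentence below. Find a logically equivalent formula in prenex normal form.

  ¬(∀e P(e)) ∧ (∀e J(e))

∃e ∀p (¬P(e) ∧ J(p))

Drive negations inward (¬∀x A ≡ ∃x ¬A, ¬∃x A ≡ ∀x ¬A, De Morgan for ∧/∨):
  (∃e ¬P(e)) ∧ (∀e J(e))
Standardize variables apart so no two quantifiers bind the same name: e↦p.
  (∃e ¬P(e)) ∧ (∀p J(p))
Extract every quantifier outward, since the variables are now distinct and don't occur free across branches:
  ∃e ∀p (¬P(e) ∧ J(p))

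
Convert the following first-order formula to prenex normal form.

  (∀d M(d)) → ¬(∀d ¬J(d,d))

∃d ∃b (¬M(d) ∨ J(b,b))

First replace A → B with ¬A ∨ B.
  ¬(∀d M(d)) ∨ ¬(∀d ¬J(d,d))
Drive negations inward (¬∀x A ≡ ∃x ¬A, ¬∃x A ≡ ∀x ¬A, De Morgan for ∧/∨):
  (∃d ¬M(d)) ∨ (∃d J(d,d))
Give each quantifier a distinct variable: d↦b.
  (∃d ¬M(d)) ∨ (∃b J(b,b))
Extract every quantifier outward, since the variables are now distinct and don't occur free across branches:
  ∃d ∃b (¬M(d) ∨ J(b,b))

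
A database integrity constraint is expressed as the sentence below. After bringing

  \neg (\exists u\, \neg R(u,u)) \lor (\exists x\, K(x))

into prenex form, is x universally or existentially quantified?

Move each ¬ inward, flipping quantifiers it crosses:
  (\forall u\, R(u,u)) \lor (\exists x\, K(x))
Finally move all quantifiers to the prefix:
  \forall u\, \exists x\, (R(u,u) \lor K(x))
The quantifier \exists x sits under an even number of negations, so it remains existential.

existential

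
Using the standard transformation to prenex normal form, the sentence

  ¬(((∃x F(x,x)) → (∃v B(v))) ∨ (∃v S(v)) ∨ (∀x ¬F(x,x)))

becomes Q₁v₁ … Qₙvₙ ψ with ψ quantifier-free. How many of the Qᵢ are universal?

2

Rewrite implications/biconditionals: A → B as ¬A ∨ B.
  ¬(¬(∃x F(x,x)) ∨ (∃v B(v)) ∨ (∃v S(v)) ∨ (∀x ¬F(x,x)))
Push ¬ through the quantifiers and connectives to reach negation normal form:
  (∃x F(x,x)) ∧ (∀v ¬B(v)) ∧ (∀v ¬S(v)) ∧ (∃x F(x,x))
Rename bound variables to avoid capture: v↦z1, x↦p.
  (∃x F(x,x)) ∧ (∀v ¬B(v)) ∧ (∀z1 ¬S(z1)) ∧ (∃p F(p,p))
Extract every quantifier outward, since the variables are now distinct and don't occur free across branches:
  ∃x ∀v ∀z1 ∃p (F(x,x) ∧ ¬B(v) ∧ ¬S(z1) ∧ F(p,p))
The prefix is ∃x ∀v ∀z1 ∃p: 2 universal, 2 existential.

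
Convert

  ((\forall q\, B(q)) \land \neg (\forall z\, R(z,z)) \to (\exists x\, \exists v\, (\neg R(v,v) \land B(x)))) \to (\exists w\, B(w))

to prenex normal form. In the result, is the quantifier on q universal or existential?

Rewrite implications/biconditionals: A → B as ¬A ∨ B.
  \neg (\neg ((\forall q\, B(q)) \land \neg (\forall z\, R(z,z))) \lor (\exists x\, \exists v\, (\neg R(v,v) \land B(x)))) \lor (\exists w\, B(w))
Push ¬ through the quantifiers and connectives to reach negation normal form:
  (\forall q\, B(q)) \land (\exists z\, \neg R(z,z)) \land (\forall x\, \forall v\, (R(v,v) \lor \neg B(x))) \lor (\exists w\, B(w))
Extract every quantifier outward, since the variables are now distinct and don't occur free across branches:
  \forall q\, \exists z\, \forall x\, \forall v\, \exists w\, (B(q) \land \neg R(z,z) \land (R(v,v) \lor \neg B(x)) \lor B(w))
The quantifier \forall q sits under an even number of negations (counting the antecedent side of each →), so it remains universal.

universal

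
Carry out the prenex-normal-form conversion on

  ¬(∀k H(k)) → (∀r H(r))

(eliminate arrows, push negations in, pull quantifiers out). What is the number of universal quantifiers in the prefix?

First replace A → B with ¬A ∨ B.
  ¬¬(∀k H(k)) ∨ (∀r H(r))
Push ¬ through the quantifiers and connectives to reach negation normal form:
  (∀k H(k)) ∨ (∀r H(r))
Extract every quantifier outward, since the variables are now distinct and don't occur free across branches:
  ∀k ∀r (H(k) ∨ H(r))
The prefix is ∀k ∀r: 2 universal, 0 existential.

2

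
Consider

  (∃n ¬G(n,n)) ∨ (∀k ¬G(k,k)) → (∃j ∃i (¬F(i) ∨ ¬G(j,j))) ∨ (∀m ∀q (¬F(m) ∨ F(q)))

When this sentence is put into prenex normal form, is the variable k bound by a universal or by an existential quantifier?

Eliminate → and ↔ using ¬ and ∨.
  ¬((∃n ¬G(n,n)) ∨ (∀k ¬G(k,k))) ∨ (∃j ∃i (¬F(i) ∨ ¬G(j,j))) ∨ (∀m ∀q (¬F(m) ∨ F(q)))
Push ¬ through the quantifiers and connectives to reach negation normal form:
  (∀n G(n,n)) ∧ (∃k G(k,k)) ∨ (∃j ∃i (¬F(i) ∨ ¬G(j,j))) ∨ (∀m ∀q (¬F(m) ∨ F(q)))
Finally move all quantifiers to the prefix:
  ∀n ∃k ∃j ∃i ∀m ∀q (G(n,n) ∧ G(k,k) ∨ ¬F(i) ∨ ¬G(j,j) ∨ ¬F(m) ∨ F(q))
The quantifier ∀k sits under an odd number of negations (counting the antecedent side of each →), so it flips to ∃k.

existential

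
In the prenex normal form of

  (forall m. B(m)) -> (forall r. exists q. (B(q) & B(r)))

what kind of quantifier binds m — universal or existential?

Eliminate → and ↔ using ¬ and ∨.
  ~(forall m. B(m)) | (forall r. exists q. (B(q) & B(r)))
Push ¬ through the quantifiers and connectives to reach negation normal form:
  (exists m. ~B(m)) | (forall r. exists q. (B(q) & B(r)))
All bound variables are already distinct, so no renaming is needed.
Pull the quantifiers to the front (each side's bound variable is not free in the other side):
  exists m. forall r. exists q. (~B(m) | B(q) & B(r))
The quantifier forall m sits under an odd number of negations (counting the antecedent side of each →), so it flips to exists m.

existential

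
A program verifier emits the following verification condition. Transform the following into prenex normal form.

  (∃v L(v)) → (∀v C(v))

∀v ∀c (¬L(v) ∨ C(c))

Eliminate → and ↔ using ¬ and ∨.
  ¬(∃v L(v)) ∨ (∀v C(v))
Push ¬ through the quantifiers and connectives to reach negation normal form:
  (∀v ¬L(v)) ∨ (∀v C(v))
Rename bound variables to avoid capture: v↦c.
  (∀v ¬L(v)) ∨ (∀c C(c))
Finally move all quantifiers to the prefix:
  ∀v ∀c (¬L(v) ∨ C(c))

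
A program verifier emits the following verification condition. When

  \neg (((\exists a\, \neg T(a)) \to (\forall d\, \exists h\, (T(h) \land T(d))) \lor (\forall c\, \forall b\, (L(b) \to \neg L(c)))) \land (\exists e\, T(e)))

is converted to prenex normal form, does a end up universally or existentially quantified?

existential

First replace A → B with ¬A ∨ B.
  \neg ((\neg (\exists a\, \neg T(a)) \lor (\forall d\, \exists h\, (T(h) \land T(d))) \lor (\forall c\, \forall b\, (\neg L(b) \lor \neg L(c)))) \land (\exists e\, T(e)))
Drive negations inward (¬∀x A ≡ ∃x ¬A, ¬∃x A ≡ ∀x ¬A, De Morgan for ∧/∨):
  (\exists a\, \neg T(a)) \land (\exists d\, \forall h\, (\neg T(h) \lor \neg T(d))) \land (\exists c\, \exists b\, (L(b) \land L(c))) \lor (\forall e\, \neg T(e))
All bound variables are already distinct, so no renaming is needed.
Extract every quantifier outward, since the variables are now distinct and don't occur free across branches:
  \exists a\, \exists d\, \forall h\, \exists c\, \exists b\, \forall e\, (\neg T(a) \land (\neg T(h) \lor \neg T(d)) \land L(b) \land L(c) \lor \neg T(e))
The quantifier \exists a sits under an even number of negations (counting the antecedent side of each →), so it remains existential.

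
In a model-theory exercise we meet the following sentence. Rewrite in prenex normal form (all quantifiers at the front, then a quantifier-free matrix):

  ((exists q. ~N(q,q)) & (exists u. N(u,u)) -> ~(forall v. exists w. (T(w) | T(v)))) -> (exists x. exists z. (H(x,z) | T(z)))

exists q. exists u. forall v. exists w. exists x. exists z. (~N(q,q) & N(u,u) & (T(w) | T(v)) | H(x,z) | T(z))

First replace A → B with ¬A ∨ B.
  ~(~((exists q. ~N(q,q)) & (exists u. N(u,u))) | ~(forall v. exists w. (T(w) | T(v)))) | (exists x. exists z. (H(x,z) | T(z)))
Push ¬ through the quantifiers and connectives to reach negation normal form:
  (exists q. ~N(q,q)) & (exists u. N(u,u)) & (forall v. exists w. (T(w) | T(v))) | (exists x. exists z. (H(x,z) | T(z)))
Extract every quantifier outward, since the variables are now distinct and don't occur free across branches:
  exists q. exists u. forall v. exists w. exists x. exists z. (~N(q,q) & N(u,u) & (T(w) | T(v)) | H(x,z) | T(z))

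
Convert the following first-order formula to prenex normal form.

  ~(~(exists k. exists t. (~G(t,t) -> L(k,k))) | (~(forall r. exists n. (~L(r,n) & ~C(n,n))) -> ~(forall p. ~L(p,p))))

exists k. exists t. exists r. forall n. forall p. ((G(t,t) | L(k,k)) & (L(r,n) | C(n,n)) & ~L(p,p))

Eliminate → and ↔ using ¬ and ∨.
  ~(~(exists k. exists t. (~~G(t,t) | L(k,k))) | ~~(forall r. exists n. (~L(r,n) & ~C(n,n))) | ~(forall p. ~L(p,p)))
Move each ¬ inward, flipping quantifiers it crosses:
  (exists k. exists t. (G(t,t) | L(k,k))) & (exists r. forall n. (L(r,n) | C(n,n))) & (forall p. ~L(p,p))
All bound variables are already distinct, so no renaming is needed.
Finally move all quantifiers to the prefix:
  exists k. exists t. exists r. forall n. forall p. ((G(t,t) | L(k,k)) & (L(r,n) | C(n,n)) & ~L(p,p))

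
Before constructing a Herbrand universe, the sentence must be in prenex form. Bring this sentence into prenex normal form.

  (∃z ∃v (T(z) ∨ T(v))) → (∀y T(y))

First replace A → B with ¬A ∨ B.
  ¬(∃z ∃v (T(z) ∨ T(v))) ∨ (∀y T(y))
Push ¬ through the quantifiers and connectives to reach negation normal form:
  (∀z ∀v (¬T(z) ∧ ¬T(v))) ∨ (∀y T(y))
All bound variables are already distinct, so no renaming is needed.
Finally move all quantifiers to the prefix:
  ∀z ∀v ∀y (¬T(z) ∧ ¬T(v) ∨ T(y))

∀z ∀v ∀y (¬T(z) ∧ ¬T(v) ∨ T(y))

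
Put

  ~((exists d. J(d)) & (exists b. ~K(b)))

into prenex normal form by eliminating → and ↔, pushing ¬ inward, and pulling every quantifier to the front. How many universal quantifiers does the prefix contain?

Drive negations inward (¬∀x A ≡ ∃x ¬A, ¬∃x A ≡ ∀x ¬A, De Morgan for ∧/∨):
  (forall d. ~J(d)) | (forall b. K(b))
Finally move all quantifiers to the prefix:
  forall d. forall b. (~J(d) | K(b))
The prefix is forall d forall b: 2 universal, 0 existential.

2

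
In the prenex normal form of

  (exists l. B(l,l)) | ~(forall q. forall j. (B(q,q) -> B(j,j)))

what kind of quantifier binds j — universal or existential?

existential

Rewrite implications/biconditionals: A → B as ¬A ∨ B.
  (exists l. B(l,l)) | ~(forall q. forall j. (~B(q,q) | B(j,j)))
Drive negations inward (¬∀x A ≡ ∃x ¬A, ¬∃x A ≡ ∀x ¬A, De Morgan for ∧/∨):
  (exists l. B(l,l)) | (exists q. exists j. (B(q,q) & ~B(j,j)))
Extract every quantifier outward, since the variables are now distinct and don't occur free across branches:
  exists l. exists q. exists j. (B(l,l) | B(q,q) & ~B(j,j))
The quantifier forall j sits under an odd number of negations (counting the antecedent side of each →), so it flips to exists j.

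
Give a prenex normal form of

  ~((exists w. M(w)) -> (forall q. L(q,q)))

First replace A → B with ¬A ∨ B.
  ~(~(exists w. M(w)) | (forall q. L(q,q)))
Push ¬ through the quantifiers and connectives to reach negation normal form:
  (exists w. M(w)) & (exists q. ~L(q,q))
All bound variables are already distinct, so no renaming is needed.
Finally move all quantifiers to the prefix:
  exists w. exists q. (M(w) & ~L(q,q))

exists w. exists q. (M(w) & ~L(q,q))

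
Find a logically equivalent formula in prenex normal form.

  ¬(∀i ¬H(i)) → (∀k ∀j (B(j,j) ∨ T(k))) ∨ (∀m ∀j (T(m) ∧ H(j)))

Eliminate → and ↔ using ¬ and ∨.
  ¬¬(∀i ¬H(i)) ∨ (∀k ∀j (B(j,j) ∨ T(k))) ∨ (∀m ∀j (T(m) ∧ H(j)))
Move each ¬ inward, flipping quantifiers it crosses:
  (∀i ¬H(i)) ∨ (∀k ∀j (B(j,j) ∨ T(k))) ∨ (∀m ∀j (T(m) ∧ H(j)))
Rename bound variables to avoid capture: j↦b.
  (∀i ¬H(i)) ∨ (∀k ∀j (B(j,j) ∨ T(k))) ∨ (∀m ∀b (T(m) ∧ H(b)))
Pull the quantifiers to the front (each side's bound variable is not free in the other side):
  ∀i ∀k ∀j ∀m ∀b (¬H(i) ∨ B(j,j) ∨ T(k) ∨ T(m) ∧ H(b))

∀i ∀k ∀j ∀m ∀b (¬H(i) ∨ B(j,j) ∨ T(k) ∨ T(m) ∧ H(b))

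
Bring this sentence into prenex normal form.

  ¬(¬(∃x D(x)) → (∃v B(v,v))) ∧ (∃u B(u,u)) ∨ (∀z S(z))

Rewrite implications/biconditionals: A → B as ¬A ∨ B.
  ¬(¬¬(∃x D(x)) ∨ (∃v B(v,v))) ∧ (∃u B(u,u)) ∨ (∀z S(z))
Drive negations inward (¬∀x A ≡ ∃x ¬A, ¬∃x A ≡ ∀x ¬A, De Morgan for ∧/∨):
  (∀x ¬D(x)) ∧ (∀v ¬B(v,v)) ∧ (∃u B(u,u)) ∨ (∀z S(z))
All bound variables are already distinct, so no renaming is needed.
Pull the quantifiers to the front (each side's bound variable is not free in the other side):
  ∀x ∀v ∃u ∀z (¬D(x) ∧ ¬B(v,v) ∧ B(u,u) ∨ S(z))

∀x ∀v ∃u ∀z (¬D(x) ∧ ¬B(v,v) ∧ B(u,u) ∨ S(z))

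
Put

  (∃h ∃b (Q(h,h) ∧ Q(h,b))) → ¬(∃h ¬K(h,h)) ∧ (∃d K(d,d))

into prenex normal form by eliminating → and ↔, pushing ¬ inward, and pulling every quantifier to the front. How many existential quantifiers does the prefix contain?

Rewrite implications/biconditionals: A → B as ¬A ∨ B.
  ¬(∃h ∃b (Q(h,h) ∧ Q(h,b))) ∨ ¬(∃h ¬K(h,h)) ∧ (∃d K(d,d))
Move each ¬ inward, flipping quantifiers it crosses:
  (∀h ∀b (¬Q(h,h) ∨ ¬Q(h,b))) ∨ (∀h K(h,h)) ∧ (∃d K(d,d))
Rename bound variables to avoid capture: h↦t.
  (∀h ∀b (¬Q(h,h) ∨ ¬Q(h,b))) ∨ (∀t K(t,t)) ∧ (∃d K(d,d))
Extract every quantifier outward, since the variables are now distinct and don't occur free across branches:
  ∀h ∀b ∀t ∃d (¬Q(h,h) ∨ ¬Q(h,b) ∨ K(t,t) ∧ K(d,d))
The prefix is ∀h ∀b ∀t ∃d: 3 universal, 1 existential.

1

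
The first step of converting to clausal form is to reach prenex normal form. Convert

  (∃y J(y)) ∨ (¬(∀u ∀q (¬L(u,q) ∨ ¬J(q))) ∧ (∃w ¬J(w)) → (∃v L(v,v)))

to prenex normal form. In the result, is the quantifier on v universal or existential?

existential

First replace A → B with ¬A ∨ B.
  (∃y J(y)) ∨ ¬(¬(∀u ∀q (¬L(u,q) ∨ ¬J(q))) ∧ (∃w ¬J(w))) ∨ (∃v L(v,v))
Drive negations inward (¬∀x A ≡ ∃x ¬A, ¬∃x A ≡ ∀x ¬A, De Morgan for ∧/∨):
  (∃y J(y)) ∨ (∀u ∀q (¬L(u,q) ∨ ¬J(q))) ∨ (∀w J(w)) ∨ (∃v L(v,v))
Pull the quantifiers to the front (each side's bound variable is not free in the other side):
  ∃y ∀u ∀q ∀w ∃v (J(y) ∨ ¬L(u,q) ∨ ¬J(q) ∨ J(w) ∨ L(v,v))
The quantifier ∃v sits under an even number of negations (counting the antecedent side of each →), so it remains existential.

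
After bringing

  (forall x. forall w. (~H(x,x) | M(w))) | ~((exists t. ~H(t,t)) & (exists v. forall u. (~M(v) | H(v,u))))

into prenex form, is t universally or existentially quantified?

Drive negations inward (¬∀x A ≡ ∃x ¬A, ¬∃x A ≡ ∀x ¬A, De Morgan for ∧/∨):
  (forall x. forall w. (~H(x,x) | M(w))) | (forall t. H(t,t)) | (forall v. exists u. (M(v) & ~H(v,u)))
All bound variables are already distinct, so no renaming is needed.
Pull the quantifiers to the front (each side's bound variable is not free in the other side):
  forall x. forall w. forall t. forall v. exists u. (~H(x,x) | M(w) | H(t,t) | M(v) & ~H(v,u))
The quantifier exists t sits under an odd number of negations, so it flips to forall t.

universal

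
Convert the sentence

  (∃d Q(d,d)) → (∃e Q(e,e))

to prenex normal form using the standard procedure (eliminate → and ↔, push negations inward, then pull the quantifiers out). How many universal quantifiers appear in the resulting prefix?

1

Rewrite implications/biconditionals: A → B as ¬A ∨ B.
  ¬(∃d Q(d,d)) ∨ (∃e Q(e,e))
Push ¬ through the quantifiers and connectives to reach negation normal form:
  (∀d ¬Q(d,d)) ∨ (∃e Q(e,e))
Extract every quantifier outward, since the variables are now distinct and don't occur free across branches:
  ∀d ∃e (¬Q(d,d) ∨ Q(e,e))
The prefix is ∀d ∃e: 1 universal, 1 existential.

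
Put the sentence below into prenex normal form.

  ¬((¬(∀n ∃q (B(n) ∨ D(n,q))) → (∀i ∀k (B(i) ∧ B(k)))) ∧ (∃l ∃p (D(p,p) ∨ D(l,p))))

First replace A → B with ¬A ∨ B.
  ¬((¬¬(∀n ∃q (B(n) ∨ D(n,q))) ∨ (∀i ∀k (B(i) ∧ B(k)))) ∧ (∃l ∃p (D(p,p) ∨ D(l,p))))
Move each ¬ inward, flipping quantifiers it crosses:
  (∃n ∀q (¬B(n) ∧ ¬D(n,q))) ∧ (∃i ∃k (¬B(i) ∨ ¬B(k))) ∨ (∀l ∀p (¬D(p,p) ∧ ¬D(l,p)))
All bound variables are already distinct, so no renaming is needed.
Finally move all quantifiers to the prefix:
  ∃n ∀q ∃i ∃k ∀l ∀p (¬B(n) ∧ ¬D(n,q) ∧ (¬B(i) ∨ ¬B(k)) ∨ ¬D(p,p) ∧ ¬D(l,p))

∃n ∀q ∃i ∃k ∀l ∀p (¬B(n) ∧ ¬D(n,q) ∧ (¬B(i) ∨ ¬B(k)) ∨ ¬D(p,p) ∧ ¬D(l,p))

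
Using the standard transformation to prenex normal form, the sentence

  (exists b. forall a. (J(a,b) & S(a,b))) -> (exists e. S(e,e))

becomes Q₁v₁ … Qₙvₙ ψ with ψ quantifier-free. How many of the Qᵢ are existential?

2

First replace A → B with ¬A ∨ B.
  ~(exists b. forall a. (J(a,b) & S(a,b))) | (exists e. S(e,e))
Drive negations inward (¬∀x A ≡ ∃x ¬A, ¬∃x A ≡ ∀x ¬A, De Morgan for ∧/∨):
  (forall b. exists a. (~J(a,b) | ~S(a,b))) | (exists e. S(e,e))
All bound variables are already distinct, so no renaming is needed.
Finally move all quantifiers to the prefix:
  forall b. exists a. exists e. (~J(a,b) | ~S(a,b) | S(e,e))
The prefix is forall b exists a exists e: 1 universal, 2 existential.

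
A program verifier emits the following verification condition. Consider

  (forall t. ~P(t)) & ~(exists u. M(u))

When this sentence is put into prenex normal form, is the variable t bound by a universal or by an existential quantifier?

Drive negations inward (¬∀x A ≡ ∃x ¬A, ¬∃x A ≡ ∀x ¬A, De Morgan for ∧/∨):
  (forall t. ~P(t)) & (forall u. ~M(u))
All bound variables are already distinct, so no renaming is needed.
Extract every quantifier outward, since the variables are now distinct and don't occur free across branches:
  forall t. forall u. (~P(t) & ~M(u))
The quantifier forall t sits under an even number of negations, so it remains universal.

universal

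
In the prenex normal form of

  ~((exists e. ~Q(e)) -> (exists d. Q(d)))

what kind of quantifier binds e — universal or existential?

Eliminate → and ↔ using ¬ and ∨.
  ~(~(exists e. ~Q(e)) | (exists d. Q(d)))
Drive negations inward (¬∀x A ≡ ∃x ¬A, ¬∃x A ≡ ∀x ¬A, De Morgan for ∧/∨):
  (exists e. ~Q(e)) & (forall d. ~Q(d))
Pull the quantifiers to the front (each side's bound variable is not free in the other side):
  exists e. forall d. (~Q(e) & ~Q(d))
The quantifier exists e sits under an even number of negations (counting the antecedent side of each →), so it remains existential.

existential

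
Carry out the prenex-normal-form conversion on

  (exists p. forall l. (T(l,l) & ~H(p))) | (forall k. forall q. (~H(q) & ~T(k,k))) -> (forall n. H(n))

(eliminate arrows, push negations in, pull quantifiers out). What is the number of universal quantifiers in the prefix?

2

Rewrite implications/biconditionals: A → B as ¬A ∨ B.
  ~((exists p. forall l. (T(l,l) & ~H(p))) | (forall k. forall q. (~H(q) & ~T(k,k)))) | (forall n. H(n))
Drive negations inward (¬∀x A ≡ ∃x ¬A, ¬∃x A ≡ ∀x ¬A, De Morgan for ∧/∨):
  (forall p. exists l. (~T(l,l) | H(p))) & (exists k. exists q. (H(q) | T(k,k))) | (forall n. H(n))
All bound variables are already distinct, so no renaming is needed.
Finally move all quantifiers to the prefix:
  forall p. exists l. exists k. exists q. forall n. ((~T(l,l) | H(p)) & (H(q) | T(k,k)) | H(n))
The prefix is forall p exists l exists k exists q forall n: 2 universal, 3 existential.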